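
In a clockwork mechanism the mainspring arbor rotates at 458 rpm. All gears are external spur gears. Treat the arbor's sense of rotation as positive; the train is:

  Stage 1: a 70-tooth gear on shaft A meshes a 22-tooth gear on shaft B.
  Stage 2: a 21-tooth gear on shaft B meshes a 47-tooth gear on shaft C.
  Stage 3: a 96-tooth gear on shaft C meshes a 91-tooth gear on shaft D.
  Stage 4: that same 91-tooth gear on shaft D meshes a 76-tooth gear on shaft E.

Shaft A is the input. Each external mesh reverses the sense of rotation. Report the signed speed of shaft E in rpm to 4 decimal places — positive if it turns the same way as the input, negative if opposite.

+822.4697 rpm (same as input, |ω| = 822.4697 rpm)

Stage 1 [70T→22T]: ω = 458.0000×70/22 = 1457.2727 rpm, dir flips to −; running = −1457.2727
Stage 2 [21T→47T]: ω = 1457.2727×21/47 = 651.1219 rpm, dir flips to +; running = +651.1219
Stage 3 [96T→91T]: ω = 651.1219×96/91 = 686.8978 rpm, dir flips to −; running = −686.8978
Stage 4 [91T→76T]: ω = 686.8978×91/76 = 822.4697 rpm, dir flips to +; running = +822.4697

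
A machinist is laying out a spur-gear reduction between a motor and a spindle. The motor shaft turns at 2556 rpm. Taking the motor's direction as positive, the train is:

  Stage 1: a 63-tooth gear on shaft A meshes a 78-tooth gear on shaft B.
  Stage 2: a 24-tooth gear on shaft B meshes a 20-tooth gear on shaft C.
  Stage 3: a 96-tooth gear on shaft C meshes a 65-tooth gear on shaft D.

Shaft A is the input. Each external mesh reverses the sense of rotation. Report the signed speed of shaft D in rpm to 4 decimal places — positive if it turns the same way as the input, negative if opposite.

Stage 1 [63T→78T]: ω = 2556.0000×63/78 = 2064.4615 rpm, dir flips to −; running = −2064.4615
Stage 2 [24T→20T]: ω = 2064.4615×24/20 = 2477.3538 rpm, dir flips to +; running = +2477.3538
Stage 3 [96T→65T]: ω = 2477.3538×96/65 = 3658.8611 rpm, dir flips to −; running = −3658.8611

-3658.8611 rpm (opposite to input, |ω| = 3658.8611 rpm)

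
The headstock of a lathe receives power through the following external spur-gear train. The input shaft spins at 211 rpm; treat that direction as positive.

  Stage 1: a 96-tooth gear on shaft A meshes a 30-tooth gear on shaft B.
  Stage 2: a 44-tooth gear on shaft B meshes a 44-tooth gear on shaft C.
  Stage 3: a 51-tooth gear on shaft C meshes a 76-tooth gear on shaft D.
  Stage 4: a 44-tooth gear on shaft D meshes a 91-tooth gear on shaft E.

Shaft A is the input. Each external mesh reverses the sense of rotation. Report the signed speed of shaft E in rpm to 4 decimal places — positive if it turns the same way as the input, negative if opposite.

+219.0788 rpm (same as input, |ω| = 219.0788 rpm)

Stage 1 [96T→30T]: ω = 211.0000×96/30 = 675.2000 rpm, dir flips to −; running = −675.2000
Stage 2 [44T→44T]: ω = 675.2000×44/44 = 675.2000 rpm, dir flips to +; running = +675.2000
Stage 3 [51T→76T]: ω = 675.2000×51/76 = 453.0947 rpm, dir flips to −; running = −453.0947
Stage 4 [44T→91T]: ω = 453.0947×44/91 = 219.0788 rpm, dir flips to +; running = +219.0788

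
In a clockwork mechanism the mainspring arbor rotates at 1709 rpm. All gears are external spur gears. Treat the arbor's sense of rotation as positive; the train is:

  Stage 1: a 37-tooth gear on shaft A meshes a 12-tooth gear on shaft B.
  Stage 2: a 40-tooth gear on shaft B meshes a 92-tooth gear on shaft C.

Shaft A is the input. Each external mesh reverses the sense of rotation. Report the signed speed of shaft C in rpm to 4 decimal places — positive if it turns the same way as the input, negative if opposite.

+2291.0507 rpm (same as input, |ω| = 2291.0507 rpm)

Stage 1 [37T→12T]: ω = 1709.0000×37/12 = 5269.4167 rpm, dir flips to −; running = −5269.4167
Stage 2 [40T→92T]: ω = 5269.4167×40/92 = 2291.0507 rpm, dir flips to +; running = +2291.0507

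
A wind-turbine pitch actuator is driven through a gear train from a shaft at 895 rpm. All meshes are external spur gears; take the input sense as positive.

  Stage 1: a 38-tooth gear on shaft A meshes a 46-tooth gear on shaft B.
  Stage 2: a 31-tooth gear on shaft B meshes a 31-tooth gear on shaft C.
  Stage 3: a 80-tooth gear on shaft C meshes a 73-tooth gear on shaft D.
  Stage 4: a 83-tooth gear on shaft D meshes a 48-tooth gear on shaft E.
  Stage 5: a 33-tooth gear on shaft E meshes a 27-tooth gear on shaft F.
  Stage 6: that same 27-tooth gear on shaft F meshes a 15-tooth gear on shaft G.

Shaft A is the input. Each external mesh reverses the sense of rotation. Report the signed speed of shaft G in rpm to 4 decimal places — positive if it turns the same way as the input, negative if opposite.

+3082.3040 rpm (same as input, |ω| = 3082.3040 rpm)

Stage 1 [38T→46T]: ω = 895.0000×38/46 = 739.3478 rpm, dir flips to −; running = −739.3478
Stage 2 [31T→31T]: ω = 739.3478×31/31 = 739.3478 rpm, dir flips to +; running = +739.3478
Stage 3 [80T→73T]: ω = 739.3478×80/73 = 810.2442 rpm, dir flips to −; running = −810.2442
Stage 4 [83T→48T]: ω = 810.2442×83/48 = 1401.0473 rpm, dir flips to +; running = +1401.0473
Stage 5 [33T→27T]: ω = 1401.0473×33/27 = 1712.3911 rpm, dir flips to −; running = −1712.3911
Stage 6 [27T→15T]: ω = 1712.3911×27/15 = 3082.3040 rpm, dir flips to +; running = +3082.3040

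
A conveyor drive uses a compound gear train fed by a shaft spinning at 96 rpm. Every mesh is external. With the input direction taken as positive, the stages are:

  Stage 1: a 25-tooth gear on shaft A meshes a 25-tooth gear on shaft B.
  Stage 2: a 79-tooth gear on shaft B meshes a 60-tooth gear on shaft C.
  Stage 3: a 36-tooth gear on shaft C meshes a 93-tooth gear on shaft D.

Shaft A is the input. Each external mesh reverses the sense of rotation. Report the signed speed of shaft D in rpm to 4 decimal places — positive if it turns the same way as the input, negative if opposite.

-48.9290 rpm (opposite to input, |ω| = 48.9290 rpm)

Stage 1 [25T→25T]: ω = 96.0000×25/25 = 96.0000 rpm, dir flips to −; running = −96.0000
Stage 2 [79T→60T]: ω = 96.0000×79/60 = 126.4000 rpm, dir flips to +; running = +126.4000
Stage 3 [36T→93T]: ω = 126.4000×36/93 = 48.9290 rpm, dir flips to −; running = −48.9290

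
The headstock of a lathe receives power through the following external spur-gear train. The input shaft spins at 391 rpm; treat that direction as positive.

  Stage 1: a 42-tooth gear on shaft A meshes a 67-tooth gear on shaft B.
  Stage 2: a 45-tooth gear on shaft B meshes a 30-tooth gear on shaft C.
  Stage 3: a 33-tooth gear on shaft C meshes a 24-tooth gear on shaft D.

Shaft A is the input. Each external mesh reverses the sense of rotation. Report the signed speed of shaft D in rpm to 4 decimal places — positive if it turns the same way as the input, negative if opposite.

Stage 1 [42T→67T]: ω = 391.0000×42/67 = 245.1045 rpm, dir flips to −; running = −245.1045
Stage 2 [45T→30T]: ω = 245.1045×45/30 = 367.6567 rpm, dir flips to +; running = +367.6567
Stage 3 [33T→24T]: ω = 367.6567×33/24 = 505.5280 rpm, dir flips to −; running = −505.5280

-505.5280 rpm (opposite to input, |ω| = 505.5280 rpm)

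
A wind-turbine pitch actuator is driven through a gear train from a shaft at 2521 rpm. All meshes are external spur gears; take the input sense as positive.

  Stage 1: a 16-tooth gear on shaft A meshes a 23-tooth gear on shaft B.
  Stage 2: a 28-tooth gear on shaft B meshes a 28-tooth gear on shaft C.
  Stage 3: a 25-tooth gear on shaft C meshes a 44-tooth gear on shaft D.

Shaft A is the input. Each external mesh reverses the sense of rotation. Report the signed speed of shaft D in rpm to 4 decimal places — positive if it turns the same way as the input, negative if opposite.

Stage 1 [16T→23T]: ω = 2521.0000×16/23 = 1753.7391 rpm, dir flips to −; running = −1753.7391
Stage 2 [28T→28T]: ω = 1753.7391×28/28 = 1753.7391 rpm, dir flips to +; running = +1753.7391
Stage 3 [25T→44T]: ω = 1753.7391×25/44 = 996.4427 rpm, dir flips to −; running = −996.4427

-996.4427 rpm (opposite to input, |ω| = 996.4427 rpm)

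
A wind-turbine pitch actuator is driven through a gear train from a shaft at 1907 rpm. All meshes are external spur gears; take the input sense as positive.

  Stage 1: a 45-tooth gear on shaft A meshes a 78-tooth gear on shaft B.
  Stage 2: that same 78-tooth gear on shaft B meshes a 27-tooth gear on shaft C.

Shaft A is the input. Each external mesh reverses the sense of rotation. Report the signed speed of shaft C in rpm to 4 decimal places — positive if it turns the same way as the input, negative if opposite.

Stage 1 [45T→78T]: ω = 1907.0000×45/78 = 1100.1923 rpm, dir flips to −; running = −1100.1923
Stage 2 [78T→27T]: ω = 1100.1923×78/27 = 3178.3333 rpm, dir flips to +; running = +3178.3333

+3178.3333 rpm (same as input, |ω| = 3178.3333 rpm)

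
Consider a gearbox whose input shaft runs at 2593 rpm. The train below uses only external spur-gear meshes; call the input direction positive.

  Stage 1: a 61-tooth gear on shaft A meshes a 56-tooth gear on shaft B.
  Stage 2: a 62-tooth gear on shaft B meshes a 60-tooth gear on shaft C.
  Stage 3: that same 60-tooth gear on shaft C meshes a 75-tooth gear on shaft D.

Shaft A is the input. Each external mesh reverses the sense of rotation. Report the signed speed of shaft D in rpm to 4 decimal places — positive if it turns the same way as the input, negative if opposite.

Stage 1 [61T→56T]: ω = 2593.0000×61/56 = 2824.5179 rpm, dir flips to −; running = −2824.5179
Stage 2 [62T→60T]: ω = 2824.5179×62/60 = 2918.6685 rpm, dir flips to +; running = +2918.6685
Stage 3 [60T→75T]: ω = 2918.6685×60/75 = 2334.9348 rpm, dir flips to −; running = −2334.9348

-2334.9348 rpm (opposite to input, |ω| = 2334.9348 rpm)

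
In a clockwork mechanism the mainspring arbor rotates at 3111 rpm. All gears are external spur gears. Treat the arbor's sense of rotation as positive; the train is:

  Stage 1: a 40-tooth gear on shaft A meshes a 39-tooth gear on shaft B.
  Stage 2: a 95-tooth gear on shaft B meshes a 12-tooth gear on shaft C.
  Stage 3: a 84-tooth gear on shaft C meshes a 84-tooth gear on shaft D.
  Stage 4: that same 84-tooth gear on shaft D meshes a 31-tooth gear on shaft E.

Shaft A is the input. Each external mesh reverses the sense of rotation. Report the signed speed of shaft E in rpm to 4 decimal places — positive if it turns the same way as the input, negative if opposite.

Stage 1 [40T→39T]: ω = 3111.0000×40/39 = 3190.7692 rpm, dir flips to −; running = −3190.7692
Stage 2 [95T→12T]: ω = 3190.7692×95/12 = 25260.2564 rpm, dir flips to +; running = +25260.2564
Stage 3 [84T→84T]: ω = 25260.2564×84/84 = 25260.2564 rpm, dir flips to −; running = −25260.2564
Stage 4 [84T→31T]: ω = 25260.2564×84/31 = 68447.1464 rpm, dir flips to +; running = +68447.1464

+68447.1464 rpm (same as input, |ω| = 68447.1464 rpm)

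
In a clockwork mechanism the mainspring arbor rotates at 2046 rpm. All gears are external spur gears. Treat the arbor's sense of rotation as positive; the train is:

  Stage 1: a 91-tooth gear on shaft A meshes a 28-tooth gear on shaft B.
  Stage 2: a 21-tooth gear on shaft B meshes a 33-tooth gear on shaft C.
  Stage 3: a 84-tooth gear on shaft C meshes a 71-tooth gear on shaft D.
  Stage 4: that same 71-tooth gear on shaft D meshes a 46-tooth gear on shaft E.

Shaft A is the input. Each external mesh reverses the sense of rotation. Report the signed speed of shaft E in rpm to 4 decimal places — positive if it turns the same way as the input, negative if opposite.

Stage 1 [91T→28T]: ω = 2046.0000×91/28 = 6649.5000 rpm, dir flips to −; running = −6649.5000
Stage 2 [21T→33T]: ω = 6649.5000×21/33 = 4231.5000 rpm, dir flips to +; running = +4231.5000
Stage 3 [84T→71T]: ω = 4231.5000×84/71 = 5006.2817 rpm, dir flips to −; running = −5006.2817
Stage 4 [71T→46T]: ω = 5006.2817×71/46 = 7727.0870 rpm, dir flips to +; running = +7727.0870

+7727.0870 rpm (same as input, |ω| = 7727.0870 rpm)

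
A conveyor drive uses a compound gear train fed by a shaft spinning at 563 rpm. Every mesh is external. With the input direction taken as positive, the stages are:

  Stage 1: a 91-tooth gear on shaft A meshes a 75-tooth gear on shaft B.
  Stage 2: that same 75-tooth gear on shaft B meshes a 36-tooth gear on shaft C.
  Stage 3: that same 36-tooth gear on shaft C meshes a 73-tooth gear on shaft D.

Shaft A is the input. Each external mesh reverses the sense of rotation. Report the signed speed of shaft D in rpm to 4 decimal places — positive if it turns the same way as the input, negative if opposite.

Stage 1 [91T→75T]: ω = 563.0000×91/75 = 683.1067 rpm, dir flips to −; running = −683.1067
Stage 2 [75T→36T]: ω = 683.1067×75/36 = 1423.1389 rpm, dir flips to +; running = +1423.1389
Stage 3 [36T→73T]: ω = 1423.1389×36/73 = 701.8219 rpm, dir flips to −; running = −701.8219

-701.8219 rpm (opposite to input, |ω| = 701.8219 rpm)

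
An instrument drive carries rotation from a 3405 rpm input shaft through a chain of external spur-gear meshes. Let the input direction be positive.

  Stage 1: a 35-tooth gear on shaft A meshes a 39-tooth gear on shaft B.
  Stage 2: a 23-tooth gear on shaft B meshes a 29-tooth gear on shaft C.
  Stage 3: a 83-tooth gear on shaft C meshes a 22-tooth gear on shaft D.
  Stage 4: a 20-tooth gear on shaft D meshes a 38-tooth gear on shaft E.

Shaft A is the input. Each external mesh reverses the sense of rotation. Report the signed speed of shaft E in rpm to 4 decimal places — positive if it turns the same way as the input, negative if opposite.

Stage 1 [35T→39T]: ω = 3405.0000×35/39 = 3055.7692 rpm, dir flips to −; running = −3055.7692
Stage 2 [23T→29T]: ω = 3055.7692×23/29 = 2423.5411 rpm, dir flips to +; running = +2423.5411
Stage 3 [83T→22T]: ω = 2423.5411×83/22 = 9143.3597 rpm, dir flips to −; running = −9143.3597
Stage 4 [20T→38T]: ω = 9143.3597×20/38 = 4812.2946 rpm, dir flips to +; running = +4812.2946

+4812.2946 rpm (same as input, |ω| = 4812.2946 rpm)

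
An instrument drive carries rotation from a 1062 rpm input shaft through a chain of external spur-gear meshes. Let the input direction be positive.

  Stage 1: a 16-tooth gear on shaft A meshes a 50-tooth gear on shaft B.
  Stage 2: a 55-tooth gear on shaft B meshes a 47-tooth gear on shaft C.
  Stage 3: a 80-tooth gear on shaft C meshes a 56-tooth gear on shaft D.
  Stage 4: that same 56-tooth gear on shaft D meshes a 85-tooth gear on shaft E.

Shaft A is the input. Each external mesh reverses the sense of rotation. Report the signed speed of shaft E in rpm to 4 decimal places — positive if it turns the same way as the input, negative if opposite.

+374.2919 rpm (same as input, |ω| = 374.2919 rpm)

Stage 1 [16T→50T]: ω = 1062.0000×16/50 = 339.8400 rpm, dir flips to −; running = −339.8400
Stage 2 [55T→47T]: ω = 339.8400×55/47 = 397.6851 rpm, dir flips to +; running = +397.6851
Stage 3 [80T→56T]: ω = 397.6851×80/56 = 568.1216 rpm, dir flips to −; running = −568.1216
Stage 4 [56T→85T]: ω = 568.1216×56/85 = 374.2919 rpm, dir flips to +; running = +374.2919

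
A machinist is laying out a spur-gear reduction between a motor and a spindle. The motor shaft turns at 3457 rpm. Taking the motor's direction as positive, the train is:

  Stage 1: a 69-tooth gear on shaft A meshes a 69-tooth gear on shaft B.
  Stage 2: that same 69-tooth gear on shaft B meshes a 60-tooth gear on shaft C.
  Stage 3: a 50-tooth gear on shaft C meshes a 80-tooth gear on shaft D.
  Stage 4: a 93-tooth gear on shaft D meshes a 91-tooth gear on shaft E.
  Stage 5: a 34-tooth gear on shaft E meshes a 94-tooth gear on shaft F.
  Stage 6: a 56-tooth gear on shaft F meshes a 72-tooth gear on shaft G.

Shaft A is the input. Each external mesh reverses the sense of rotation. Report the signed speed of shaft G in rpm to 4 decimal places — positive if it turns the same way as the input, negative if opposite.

Stage 1 [69T→69T]: ω = 3457.0000×69/69 = 3457.0000 rpm, dir flips to −; running = −3457.0000
Stage 2 [69T→60T]: ω = 3457.0000×69/60 = 3975.5500 rpm, dir flips to +; running = +3975.5500
Stage 3 [50T→80T]: ω = 3975.5500×50/80 = 2484.7188 rpm, dir flips to −; running = −2484.7188
Stage 4 [93T→91T]: ω = 2484.7188×93/91 = 2539.3280 rpm, dir flips to +; running = +2539.3280
Stage 5 [34T→94T]: ω = 2539.3280×34/94 = 918.4803 rpm, dir flips to −; running = −918.4803
Stage 6 [56T→72T]: ω = 918.4803×56/72 = 714.3736 rpm, dir flips to +; running = +714.3736

+714.3736 rpm (same as input, |ω| = 714.3736 rpm)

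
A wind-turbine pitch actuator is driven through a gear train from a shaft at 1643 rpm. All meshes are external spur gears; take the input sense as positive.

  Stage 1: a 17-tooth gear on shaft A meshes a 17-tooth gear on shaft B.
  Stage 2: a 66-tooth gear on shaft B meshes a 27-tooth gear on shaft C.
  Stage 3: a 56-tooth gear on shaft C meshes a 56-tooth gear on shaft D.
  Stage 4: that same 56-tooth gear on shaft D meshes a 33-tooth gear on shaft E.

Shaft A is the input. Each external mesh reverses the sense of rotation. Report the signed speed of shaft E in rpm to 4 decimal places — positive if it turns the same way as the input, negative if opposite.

+6815.4074 rpm (same as input, |ω| = 6815.4074 rpm)

Stage 1 [17T→17T]: ω = 1643.0000×17/17 = 1643.0000 rpm, dir flips to −; running = −1643.0000
Stage 2 [66T→27T]: ω = 1643.0000×66/27 = 4016.2222 rpm, dir flips to +; running = +4016.2222
Stage 3 [56T→56T]: ω = 4016.2222×56/56 = 4016.2222 rpm, dir flips to −; running = −4016.2222
Stage 4 [56T→33T]: ω = 4016.2222×56/33 = 6815.4074 rpm, dir flips to +; running = +6815.4074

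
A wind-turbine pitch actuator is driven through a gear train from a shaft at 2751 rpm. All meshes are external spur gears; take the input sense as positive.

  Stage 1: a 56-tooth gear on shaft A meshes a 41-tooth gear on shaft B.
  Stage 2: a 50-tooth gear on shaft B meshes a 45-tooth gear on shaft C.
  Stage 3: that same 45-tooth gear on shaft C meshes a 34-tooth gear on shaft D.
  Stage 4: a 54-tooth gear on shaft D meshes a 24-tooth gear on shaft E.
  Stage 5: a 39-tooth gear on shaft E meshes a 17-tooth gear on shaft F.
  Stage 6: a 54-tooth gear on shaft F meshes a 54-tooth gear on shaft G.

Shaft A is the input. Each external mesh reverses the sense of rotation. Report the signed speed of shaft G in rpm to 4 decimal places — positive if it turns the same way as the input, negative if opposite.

+28522.2677 rpm (same as input, |ω| = 28522.2677 rpm)

Stage 1 [56T→41T]: ω = 2751.0000×56/41 = 3757.4634 rpm, dir flips to −; running = −3757.4634
Stage 2 [50T→45T]: ω = 3757.4634×50/45 = 4174.9593 rpm, dir flips to +; running = +4174.9593
Stage 3 [45T→34T]: ω = 4174.9593×45/34 = 5525.6815 rpm, dir flips to −; running = −5525.6815
Stage 4 [54T→24T]: ω = 5525.6815×54/24 = 12432.7834 rpm, dir flips to +; running = +12432.7834
Stage 5 [39T→17T]: ω = 12432.7834×39/17 = 28522.2677 rpm, dir flips to −; running = −28522.2677
Stage 6 [54T→54T]: ω = 28522.2677×54/54 = 28522.2677 rpm, dir flips to +; running = +28522.2677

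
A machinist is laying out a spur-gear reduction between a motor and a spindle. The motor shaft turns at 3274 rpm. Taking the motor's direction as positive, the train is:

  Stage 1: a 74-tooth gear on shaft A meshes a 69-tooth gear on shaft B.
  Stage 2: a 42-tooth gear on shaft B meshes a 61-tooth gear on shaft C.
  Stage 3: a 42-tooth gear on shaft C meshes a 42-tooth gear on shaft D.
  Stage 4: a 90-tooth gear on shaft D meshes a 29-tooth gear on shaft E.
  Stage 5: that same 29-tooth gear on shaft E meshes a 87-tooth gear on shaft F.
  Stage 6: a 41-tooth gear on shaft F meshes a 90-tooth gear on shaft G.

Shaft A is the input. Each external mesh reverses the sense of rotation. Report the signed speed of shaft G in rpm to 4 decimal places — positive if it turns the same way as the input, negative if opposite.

Stage 1 [74T→69T]: ω = 3274.0000×74/69 = 3511.2464 rpm, dir flips to −; running = −3511.2464
Stage 2 [42T→61T]: ω = 3511.2464×42/61 = 2417.5795 rpm, dir flips to +; running = +2417.5795
Stage 3 [42T→42T]: ω = 2417.5795×42/42 = 2417.5795 rpm, dir flips to −; running = −2417.5795
Stage 4 [90T→29T]: ω = 2417.5795×90/29 = 7502.8328 rpm, dir flips to +; running = +7502.8328
Stage 5 [29T→87T]: ω = 7502.8328×29/87 = 2500.9443 rpm, dir flips to −; running = −2500.9443
Stage 6 [41T→90T]: ω = 2500.9443×41/90 = 1139.3191 rpm, dir flips to +; running = +1139.3191

+1139.3191 rpm (same as input, |ω| = 1139.3191 rpm)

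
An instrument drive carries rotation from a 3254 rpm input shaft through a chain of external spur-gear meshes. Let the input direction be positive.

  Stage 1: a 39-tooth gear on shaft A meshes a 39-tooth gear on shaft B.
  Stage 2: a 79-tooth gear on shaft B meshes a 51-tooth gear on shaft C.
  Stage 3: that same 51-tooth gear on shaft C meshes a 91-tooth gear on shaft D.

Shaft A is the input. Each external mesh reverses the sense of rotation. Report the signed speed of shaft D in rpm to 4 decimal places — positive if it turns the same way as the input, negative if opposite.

-2824.9011 rpm (opposite to input, |ω| = 2824.9011 rpm)

Stage 1 [39T→39T]: ω = 3254.0000×39/39 = 3254.0000 rpm, dir flips to −; running = −3254.0000
Stage 2 [79T→51T]: ω = 3254.0000×79/51 = 5040.5098 rpm, dir flips to +; running = +5040.5098
Stage 3 [51T→91T]: ω = 5040.5098×51/91 = 2824.9011 rpm, dir flips to −; running = −2824.9011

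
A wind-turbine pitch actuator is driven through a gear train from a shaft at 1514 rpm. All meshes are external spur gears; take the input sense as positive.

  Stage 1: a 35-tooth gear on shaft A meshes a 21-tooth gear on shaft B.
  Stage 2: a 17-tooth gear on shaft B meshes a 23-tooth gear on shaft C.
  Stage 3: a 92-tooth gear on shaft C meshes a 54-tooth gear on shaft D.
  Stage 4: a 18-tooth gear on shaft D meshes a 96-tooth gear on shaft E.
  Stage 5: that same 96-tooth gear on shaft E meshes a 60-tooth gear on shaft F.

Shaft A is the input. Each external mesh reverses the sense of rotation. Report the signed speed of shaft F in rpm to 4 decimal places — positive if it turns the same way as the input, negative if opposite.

Stage 1 [35T→21T]: ω = 1514.0000×35/21 = 2523.3333 rpm, dir flips to −; running = −2523.3333
Stage 2 [17T→23T]: ω = 2523.3333×17/23 = 1865.0725 rpm, dir flips to +; running = +1865.0725
Stage 3 [92T→54T]: ω = 1865.0725×92/54 = 3177.5309 rpm, dir flips to −; running = −3177.5309
Stage 4 [18T→96T]: ω = 3177.5309×18/96 = 595.7870 rpm, dir flips to +; running = +595.7870
Stage 5 [96T→60T]: ω = 595.7870×96/60 = 953.2593 rpm, dir flips to −; running = −953.2593

-953.2593 rpm (opposite to input, |ω| = 953.2593 rpm)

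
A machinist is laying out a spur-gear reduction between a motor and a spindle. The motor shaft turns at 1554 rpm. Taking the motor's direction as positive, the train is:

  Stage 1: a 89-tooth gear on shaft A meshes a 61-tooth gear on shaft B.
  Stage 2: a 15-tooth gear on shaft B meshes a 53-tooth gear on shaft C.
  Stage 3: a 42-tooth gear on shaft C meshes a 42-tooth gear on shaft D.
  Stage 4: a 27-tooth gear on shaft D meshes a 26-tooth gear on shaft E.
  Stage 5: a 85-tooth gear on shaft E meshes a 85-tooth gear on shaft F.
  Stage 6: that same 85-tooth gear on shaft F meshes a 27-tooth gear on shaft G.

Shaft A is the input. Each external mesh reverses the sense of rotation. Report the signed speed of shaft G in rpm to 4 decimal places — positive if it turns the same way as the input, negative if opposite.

+2097.8390 rpm (same as input, |ω| = 2097.8390 rpm)

Stage 1 [89T→61T]: ω = 1554.0000×89/61 = 2267.3115 rpm, dir flips to −; running = −2267.3115
Stage 2 [15T→53T]: ω = 2267.3115×15/53 = 641.6919 rpm, dir flips to +; running = +641.6919
Stage 3 [42T→42T]: ω = 641.6919×42/42 = 641.6919 rpm, dir flips to −; running = −641.6919
Stage 4 [27T→26T]: ω = 641.6919×27/26 = 666.3724 rpm, dir flips to +; running = +666.3724
Stage 5 [85T→85T]: ω = 666.3724×85/85 = 666.3724 rpm, dir flips to −; running = −666.3724
Stage 6 [85T→27T]: ω = 666.3724×85/27 = 2097.8390 rpm, dir flips to +; running = +2097.8390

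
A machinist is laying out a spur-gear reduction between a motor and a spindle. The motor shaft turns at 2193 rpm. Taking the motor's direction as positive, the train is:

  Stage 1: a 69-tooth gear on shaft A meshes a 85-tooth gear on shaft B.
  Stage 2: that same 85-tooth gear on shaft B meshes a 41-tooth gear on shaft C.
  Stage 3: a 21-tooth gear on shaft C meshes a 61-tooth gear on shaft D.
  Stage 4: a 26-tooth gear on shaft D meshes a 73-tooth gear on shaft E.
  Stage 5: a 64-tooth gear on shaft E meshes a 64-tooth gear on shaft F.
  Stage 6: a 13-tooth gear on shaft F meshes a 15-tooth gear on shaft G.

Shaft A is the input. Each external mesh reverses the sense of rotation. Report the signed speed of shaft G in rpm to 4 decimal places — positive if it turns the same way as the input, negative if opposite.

+392.1894 rpm (same as input, |ω| = 392.1894 rpm)

Stage 1 [69T→85T]: ω = 2193.0000×69/85 = 1780.2000 rpm, dir flips to −; running = −1780.2000
Stage 2 [85T→41T]: ω = 1780.2000×85/41 = 3690.6585 rpm, dir flips to +; running = +3690.6585
Stage 3 [21T→61T]: ω = 3690.6585×21/61 = 1270.5546 rpm, dir flips to −; running = −1270.5546
Stage 4 [26T→73T]: ω = 1270.5546×26/73 = 452.5263 rpm, dir flips to +; running = +452.5263
Stage 5 [64T→64T]: ω = 452.5263×64/64 = 452.5263 rpm, dir flips to −; running = −452.5263
Stage 6 [13T→15T]: ω = 452.5263×13/15 = 392.1894 rpm, dir flips to +; running = +392.1894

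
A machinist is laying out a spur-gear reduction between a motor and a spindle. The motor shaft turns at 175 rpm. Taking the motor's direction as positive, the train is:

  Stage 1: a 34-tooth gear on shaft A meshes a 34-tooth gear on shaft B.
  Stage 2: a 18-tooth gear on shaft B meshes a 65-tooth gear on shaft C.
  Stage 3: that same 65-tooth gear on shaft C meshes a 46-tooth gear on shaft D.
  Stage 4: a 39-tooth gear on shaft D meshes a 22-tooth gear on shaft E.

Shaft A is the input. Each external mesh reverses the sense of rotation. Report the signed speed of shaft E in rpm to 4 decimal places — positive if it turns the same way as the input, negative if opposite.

+121.3933 rpm (same as input, |ω| = 121.3933 rpm)

Stage 1 [34T→34T]: ω = 175.0000×34/34 = 175.0000 rpm, dir flips to −; running = −175.0000
Stage 2 [18T→65T]: ω = 175.0000×18/65 = 48.4615 rpm, dir flips to +; running = +48.4615
Stage 3 [65T→46T]: ω = 48.4615×65/46 = 68.4783 rpm, dir flips to −; running = −68.4783
Stage 4 [39T→22T]: ω = 68.4783×39/22 = 121.3933 rpm, dir flips to +; running = +121.3933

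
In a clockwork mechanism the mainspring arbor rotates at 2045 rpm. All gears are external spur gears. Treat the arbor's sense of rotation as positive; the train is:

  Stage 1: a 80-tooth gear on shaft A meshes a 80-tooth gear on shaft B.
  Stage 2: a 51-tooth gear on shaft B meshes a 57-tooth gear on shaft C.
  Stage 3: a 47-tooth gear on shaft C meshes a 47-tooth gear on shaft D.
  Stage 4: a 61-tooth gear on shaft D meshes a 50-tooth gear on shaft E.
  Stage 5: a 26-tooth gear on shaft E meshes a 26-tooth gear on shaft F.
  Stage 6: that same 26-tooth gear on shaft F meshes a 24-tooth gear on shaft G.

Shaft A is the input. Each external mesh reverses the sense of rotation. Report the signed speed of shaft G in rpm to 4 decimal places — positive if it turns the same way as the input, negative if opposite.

+2418.3022 rpm (same as input, |ω| = 2418.3022 rpm)

Stage 1 [80T→80T]: ω = 2045.0000×80/80 = 2045.0000 rpm, dir flips to −; running = −2045.0000
Stage 2 [51T→57T]: ω = 2045.0000×51/57 = 1829.7368 rpm, dir flips to +; running = +1829.7368
Stage 3 [47T→47T]: ω = 1829.7368×47/47 = 1829.7368 rpm, dir flips to −; running = −1829.7368
Stage 4 [61T→50T]: ω = 1829.7368×61/50 = 2232.2789 rpm, dir flips to +; running = +2232.2789
Stage 5 [26T→26T]: ω = 2232.2789×26/26 = 2232.2789 rpm, dir flips to −; running = −2232.2789
Stage 6 [26T→24T]: ω = 2232.2789×26/24 = 2418.3022 rpm, dir flips to +; running = +2418.3022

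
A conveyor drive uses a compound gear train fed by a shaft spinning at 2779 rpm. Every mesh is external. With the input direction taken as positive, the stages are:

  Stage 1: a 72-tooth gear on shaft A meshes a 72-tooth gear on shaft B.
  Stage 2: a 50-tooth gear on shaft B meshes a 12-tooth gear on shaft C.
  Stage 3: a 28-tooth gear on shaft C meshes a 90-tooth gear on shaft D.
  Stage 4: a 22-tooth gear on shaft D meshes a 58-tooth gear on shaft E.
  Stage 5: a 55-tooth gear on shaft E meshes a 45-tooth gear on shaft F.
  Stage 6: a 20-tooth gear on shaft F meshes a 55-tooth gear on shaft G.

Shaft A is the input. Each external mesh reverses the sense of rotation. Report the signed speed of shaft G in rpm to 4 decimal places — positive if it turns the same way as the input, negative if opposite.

Stage 1 [72T→72T]: ω = 2779.0000×72/72 = 2779.0000 rpm, dir flips to −; running = −2779.0000
Stage 2 [50T→12T]: ω = 2779.0000×50/12 = 11579.1667 rpm, dir flips to +; running = +11579.1667
Stage 3 [28T→90T]: ω = 11579.1667×28/90 = 3602.4074 rpm, dir flips to −; running = −3602.4074
Stage 4 [22T→58T]: ω = 3602.4074×22/58 = 1366.4304 rpm, dir flips to +; running = +1366.4304
Stage 5 [55T→45T]: ω = 1366.4304×55/45 = 1670.0816 rpm, dir flips to −; running = −1670.0816
Stage 6 [20T→55T]: ω = 1670.0816×20/55 = 607.3024 rpm, dir flips to +; running = +607.3024

+607.3024 rpm (same as input, |ω| = 607.3024 rpm)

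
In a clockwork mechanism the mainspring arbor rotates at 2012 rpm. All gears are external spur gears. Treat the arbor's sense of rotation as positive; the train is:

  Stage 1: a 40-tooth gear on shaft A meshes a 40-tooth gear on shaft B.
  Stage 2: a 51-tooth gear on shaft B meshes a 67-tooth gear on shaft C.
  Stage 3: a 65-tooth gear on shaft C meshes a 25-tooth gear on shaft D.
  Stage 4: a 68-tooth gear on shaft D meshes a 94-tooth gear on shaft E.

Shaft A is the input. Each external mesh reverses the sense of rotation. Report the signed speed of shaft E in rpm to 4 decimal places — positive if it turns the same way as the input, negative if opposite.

+2880.5655 rpm (same as input, |ω| = 2880.5655 rpm)

Stage 1 [40T→40T]: ω = 2012.0000×40/40 = 2012.0000 rpm, dir flips to −; running = −2012.0000
Stage 2 [51T→67T]: ω = 2012.0000×51/67 = 1531.5224 rpm, dir flips to +; running = +1531.5224
Stage 3 [65T→25T]: ω = 1531.5224×65/25 = 3981.9582 rpm, dir flips to −; running = −3981.9582
Stage 4 [68T→94T]: ω = 3981.9582×68/94 = 2880.5655 rpm, dir flips to +; running = +2880.5655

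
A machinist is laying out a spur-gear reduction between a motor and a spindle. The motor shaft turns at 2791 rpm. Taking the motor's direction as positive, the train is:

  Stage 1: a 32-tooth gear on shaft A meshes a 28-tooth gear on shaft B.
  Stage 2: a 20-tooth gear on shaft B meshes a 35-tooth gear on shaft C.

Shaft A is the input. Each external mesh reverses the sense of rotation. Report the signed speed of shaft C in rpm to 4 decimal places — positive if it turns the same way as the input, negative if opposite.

+1822.6939 rpm (same as input, |ω| = 1822.6939 rpm)

Stage 1 [32T→28T]: ω = 2791.0000×32/28 = 3189.7143 rpm, dir flips to −; running = −3189.7143
Stage 2 [20T→35T]: ω = 3189.7143×20/35 = 1822.6939 rpm, dir flips to +; running = +1822.6939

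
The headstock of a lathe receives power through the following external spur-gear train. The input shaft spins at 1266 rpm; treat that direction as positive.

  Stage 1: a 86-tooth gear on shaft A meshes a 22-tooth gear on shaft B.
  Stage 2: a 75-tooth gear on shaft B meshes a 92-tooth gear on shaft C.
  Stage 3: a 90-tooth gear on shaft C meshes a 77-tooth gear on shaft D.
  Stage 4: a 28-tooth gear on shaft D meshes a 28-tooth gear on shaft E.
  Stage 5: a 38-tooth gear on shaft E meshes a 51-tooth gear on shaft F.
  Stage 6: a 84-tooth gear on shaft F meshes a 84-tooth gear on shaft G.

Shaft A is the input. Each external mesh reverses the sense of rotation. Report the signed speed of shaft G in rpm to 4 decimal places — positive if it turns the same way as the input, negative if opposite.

+3513.5660 rpm (same as input, |ω| = 3513.5660 rpm)

Stage 1 [86T→22T]: ω = 1266.0000×86/22 = 4948.9091 rpm, dir flips to −; running = −4948.9091
Stage 2 [75T→92T]: ω = 4948.9091×75/92 = 4034.4368 rpm, dir flips to +; running = +4034.4368
Stage 3 [90T→77T]: ω = 4034.4368×90/77 = 4715.5754 rpm, dir flips to −; running = −4715.5754
Stage 4 [28T→28T]: ω = 4715.5754×28/28 = 4715.5754 rpm, dir flips to +; running = +4715.5754
Stage 5 [38T→51T]: ω = 4715.5754×38/51 = 3513.5660 rpm, dir flips to −; running = −3513.5660
Stage 6 [84T→84T]: ω = 3513.5660×84/84 = 3513.5660 rpm, dir flips to +; running = +3513.5660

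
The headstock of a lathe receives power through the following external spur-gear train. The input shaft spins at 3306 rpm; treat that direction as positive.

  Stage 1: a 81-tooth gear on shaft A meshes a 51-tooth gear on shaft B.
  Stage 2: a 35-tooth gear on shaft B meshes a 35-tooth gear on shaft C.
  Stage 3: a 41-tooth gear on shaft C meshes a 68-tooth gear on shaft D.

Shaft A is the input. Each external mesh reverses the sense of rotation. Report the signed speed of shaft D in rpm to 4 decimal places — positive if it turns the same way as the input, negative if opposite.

-3165.8668 rpm (opposite to input, |ω| = 3165.8668 rpm)

Stage 1 [81T→51T]: ω = 3306.0000×81/51 = 5250.7059 rpm, dir flips to −; running = −5250.7059
Stage 2 [35T→35T]: ω = 5250.7059×35/35 = 5250.7059 rpm, dir flips to +; running = +5250.7059
Stage 3 [41T→68T]: ω = 5250.7059×41/68 = 3165.8668 rpm, dir flips to −; running = −3165.8668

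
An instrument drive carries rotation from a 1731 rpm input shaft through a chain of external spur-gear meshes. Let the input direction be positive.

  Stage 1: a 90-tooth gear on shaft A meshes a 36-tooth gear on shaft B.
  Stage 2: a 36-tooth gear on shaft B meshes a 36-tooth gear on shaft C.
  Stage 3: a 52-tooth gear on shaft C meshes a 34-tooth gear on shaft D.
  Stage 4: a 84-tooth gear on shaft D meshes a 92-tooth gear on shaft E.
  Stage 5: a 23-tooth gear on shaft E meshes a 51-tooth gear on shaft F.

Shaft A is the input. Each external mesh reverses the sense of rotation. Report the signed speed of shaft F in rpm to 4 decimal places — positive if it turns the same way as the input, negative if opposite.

Stage 1 [90T→36T]: ω = 1731.0000×90/36 = 4327.5000 rpm, dir flips to −; running = −4327.5000
Stage 2 [36T→36T]: ω = 4327.5000×36/36 = 4327.5000 rpm, dir flips to +; running = +4327.5000
Stage 3 [52T→34T]: ω = 4327.5000×52/34 = 6618.5294 rpm, dir flips to −; running = −6618.5294
Stage 4 [84T→92T]: ω = 6618.5294×84/92 = 6043.0051 rpm, dir flips to +; running = +6043.0051
Stage 5 [23T→51T]: ω = 6043.0051×23/51 = 2725.2768 rpm, dir flips to −; running = −2725.2768

-2725.2768 rpm (opposite to input, |ω| = 2725.2768 rpm)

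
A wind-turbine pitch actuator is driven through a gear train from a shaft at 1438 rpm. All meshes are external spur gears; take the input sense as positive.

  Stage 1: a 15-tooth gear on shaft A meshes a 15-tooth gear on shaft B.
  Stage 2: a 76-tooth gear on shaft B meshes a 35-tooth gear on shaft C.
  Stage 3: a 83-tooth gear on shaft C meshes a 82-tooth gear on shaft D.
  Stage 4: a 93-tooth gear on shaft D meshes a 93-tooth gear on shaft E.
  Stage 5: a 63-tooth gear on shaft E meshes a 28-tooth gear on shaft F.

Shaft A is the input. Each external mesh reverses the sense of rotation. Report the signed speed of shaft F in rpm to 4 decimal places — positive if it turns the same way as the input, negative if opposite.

-7111.3359 rpm (opposite to input, |ω| = 7111.3359 rpm)

Stage 1 [15T→15T]: ω = 1438.0000×15/15 = 1438.0000 rpm, dir flips to −; running = −1438.0000
Stage 2 [76T→35T]: ω = 1438.0000×76/35 = 3122.5143 rpm, dir flips to +; running = +3122.5143
Stage 3 [83T→82T]: ω = 3122.5143×83/82 = 3160.5937 rpm, dir flips to −; running = −3160.5937
Stage 4 [93T→93T]: ω = 3160.5937×93/93 = 3160.5937 rpm, dir flips to +; running = +3160.5937
Stage 5 [63T→28T]: ω = 3160.5937×63/28 = 7111.3359 rpm, dir flips to −; running = −7111.3359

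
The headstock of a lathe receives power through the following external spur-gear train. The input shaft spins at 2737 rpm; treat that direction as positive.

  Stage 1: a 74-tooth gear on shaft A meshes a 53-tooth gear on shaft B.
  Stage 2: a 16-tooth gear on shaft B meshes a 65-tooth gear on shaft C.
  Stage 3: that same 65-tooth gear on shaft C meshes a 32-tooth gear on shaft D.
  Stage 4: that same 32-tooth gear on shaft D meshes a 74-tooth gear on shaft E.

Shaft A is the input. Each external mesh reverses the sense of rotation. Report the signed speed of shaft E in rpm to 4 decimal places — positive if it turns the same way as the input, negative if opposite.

Stage 1 [74T→53T]: ω = 2737.0000×74/53 = 3821.4717 rpm, dir flips to −; running = −3821.4717
Stage 2 [16T→65T]: ω = 3821.4717×16/65 = 940.6700 rpm, dir flips to +; running = +940.6700
Stage 3 [65T→32T]: ω = 940.6700×65/32 = 1910.7358 rpm, dir flips to −; running = −1910.7358
Stage 4 [32T→74T]: ω = 1910.7358×32/74 = 826.2642 rpm, dir flips to +; running = +826.2642

+826.2642 rpm (same as input, |ω| = 826.2642 rpm)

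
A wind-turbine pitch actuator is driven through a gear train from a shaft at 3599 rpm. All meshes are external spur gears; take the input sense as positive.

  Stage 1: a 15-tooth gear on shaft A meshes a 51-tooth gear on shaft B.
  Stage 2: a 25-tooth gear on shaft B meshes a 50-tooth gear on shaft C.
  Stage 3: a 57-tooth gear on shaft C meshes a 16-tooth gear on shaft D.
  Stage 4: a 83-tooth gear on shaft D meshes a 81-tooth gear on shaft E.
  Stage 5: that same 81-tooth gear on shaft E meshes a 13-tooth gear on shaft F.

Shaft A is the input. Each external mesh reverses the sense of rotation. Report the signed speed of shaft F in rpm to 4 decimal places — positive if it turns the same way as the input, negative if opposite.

Stage 1 [15T→51T]: ω = 3599.0000×15/51 = 1058.5294 rpm, dir flips to −; running = −1058.5294
Stage 2 [25T→50T]: ω = 1058.5294×25/50 = 529.2647 rpm, dir flips to +; running = +529.2647
Stage 3 [57T→16T]: ω = 529.2647×57/16 = 1885.5055 rpm, dir flips to −; running = −1885.5055
Stage 4 [83T→81T]: ω = 1885.5055×83/81 = 1932.0612 rpm, dir flips to +; running = +1932.0612
Stage 5 [81T→13T]: ω = 1932.0612×81/13 = 12038.2275 rpm, dir flips to −; running = −12038.2275

-12038.2275 rpm (opposite to input, |ω| = 12038.2275 rpm)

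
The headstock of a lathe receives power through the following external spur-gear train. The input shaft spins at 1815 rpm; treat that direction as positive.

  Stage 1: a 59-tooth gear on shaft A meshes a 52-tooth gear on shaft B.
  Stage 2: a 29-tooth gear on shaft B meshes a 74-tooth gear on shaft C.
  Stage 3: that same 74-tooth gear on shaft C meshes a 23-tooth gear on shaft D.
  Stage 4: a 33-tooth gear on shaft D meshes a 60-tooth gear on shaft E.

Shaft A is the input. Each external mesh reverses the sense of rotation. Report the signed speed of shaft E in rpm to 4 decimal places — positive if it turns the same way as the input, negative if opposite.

+1428.0985 rpm (same as input, |ω| = 1428.0985 rpm)

Stage 1 [59T→52T]: ω = 1815.0000×59/52 = 2059.3269 rpm, dir flips to −; running = −2059.3269
Stage 2 [29T→74T]: ω = 2059.3269×29/74 = 807.0335 rpm, dir flips to +; running = +807.0335
Stage 3 [74T→23T]: ω = 807.0335×74/23 = 2596.5426 rpm, dir flips to −; running = −2596.5426
Stage 4 [33T→60T]: ω = 2596.5426×33/60 = 1428.0985 rpm, dir flips to +; running = +1428.0985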